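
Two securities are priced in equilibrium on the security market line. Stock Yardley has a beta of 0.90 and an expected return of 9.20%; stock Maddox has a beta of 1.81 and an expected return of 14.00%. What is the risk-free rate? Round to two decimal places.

4.45%

Both satisfy E(R) = R_f + β·MRP, so the slope of the SML is
MRP = (14.00% − 9.20%) / (1.81 − 0.90) = 4.80% / 0.91 = 5.2747%
R_f = E(R_Yardley) − β_Yardley·MRP = 9.20% − 0.90 × 5.2747% = 4.4528%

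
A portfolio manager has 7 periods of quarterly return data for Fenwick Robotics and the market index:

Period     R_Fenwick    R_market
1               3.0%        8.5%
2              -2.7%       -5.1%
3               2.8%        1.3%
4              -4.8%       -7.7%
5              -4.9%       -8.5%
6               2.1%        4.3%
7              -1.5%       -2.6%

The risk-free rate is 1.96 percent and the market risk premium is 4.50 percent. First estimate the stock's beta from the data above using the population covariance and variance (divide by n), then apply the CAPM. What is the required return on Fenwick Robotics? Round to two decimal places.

Mean R_i = (3.0 − 2.7 + 2.8 − 4.8 − 4.9 + 2.1 − 1.5) / 7 = -0.8571%
Mean R_m = (8.5 − 5.1 + 1.3 − 7.7 − 8.5 + 4.3 − 2.6) / 7 = -1.4000%
Σ(R_i − R̄_i)(R_m − R̄_m) = 126.0500  ⇒  Cov = 126.0500 / 7 = 18.0071
Σ(R_m − R̄_m)² = 243.0200  ⇒  Var(R_m) = 243.0200 / 7 = 34.7171
β = Cov / Var(R_m) = 18.0071 / 34.7171 = 0.5187
E(R) = R_f + β × MRP = 1.96% + 0.5187 × 4.50% = 4.29%

4.29%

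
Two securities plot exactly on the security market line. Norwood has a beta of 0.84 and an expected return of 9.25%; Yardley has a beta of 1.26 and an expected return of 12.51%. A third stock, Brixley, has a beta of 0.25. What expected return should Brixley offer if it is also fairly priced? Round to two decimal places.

4.67%

MRP (SML slope) = (12.51% − 9.25%) / (1.26 − 0.84) = 3.26% / 0.42 = 7.7619%
R_f (intercept) = 9.25% − 0.84 × 7.7619% = 2.7300%
E(R_Brixley) = R_f + β × MRP = 2.7300% + 0.25 × 7.7619% = 4.67%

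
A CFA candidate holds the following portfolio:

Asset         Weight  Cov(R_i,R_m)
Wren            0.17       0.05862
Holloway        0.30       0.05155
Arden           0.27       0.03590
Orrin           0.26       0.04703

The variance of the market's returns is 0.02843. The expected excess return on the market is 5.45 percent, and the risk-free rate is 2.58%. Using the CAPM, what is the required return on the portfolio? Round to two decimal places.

β_Wren = 0.05862 / 0.02843 = 2.0619
β_Holloway = 0.05155 / 0.02843 = 1.8132
β_Arden = 0.03590 / 0.02843 = 1.2628
β_Orrin = 0.04703 / 0.02843 = 1.6542
β_P = Σ w_i β_i = 0.17×2.0619 + 0.30×1.8132 + 0.27×1.2628 + 0.26×1.6542 = 1.6655
E(R_P) = R_f + β_P × MRP = 2.58% + 1.6655 × 5.45% = 11.66%

11.66%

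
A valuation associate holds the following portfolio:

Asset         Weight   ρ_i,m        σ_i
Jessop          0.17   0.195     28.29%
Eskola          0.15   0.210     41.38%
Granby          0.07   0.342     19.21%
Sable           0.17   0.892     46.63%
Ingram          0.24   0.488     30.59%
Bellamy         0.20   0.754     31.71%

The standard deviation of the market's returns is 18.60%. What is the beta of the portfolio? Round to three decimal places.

0.975

β_Jessop = 0.195 × 28.29% / 18.60% = 0.2966
β_Eskola = 0.210 × 41.38% / 18.60% = 0.4672
β_Granby = 0.342 × 19.21% / 18.60% = 0.3532
β_Sable = 0.892 × 46.63% / 18.60% = 2.2362
β_Ingram = 0.488 × 30.59% / 18.60% = 0.8026
β_Bellamy = 0.754 × 31.71% / 18.60% = 1.2854
β_P = Σ w_i β_i = 0.17×0.2966 + 0.15×0.4672 + 0.07×0.3532 + 0.17×2.2362 + 0.24×0.8026 + 0.20×1.2854 = 0.9751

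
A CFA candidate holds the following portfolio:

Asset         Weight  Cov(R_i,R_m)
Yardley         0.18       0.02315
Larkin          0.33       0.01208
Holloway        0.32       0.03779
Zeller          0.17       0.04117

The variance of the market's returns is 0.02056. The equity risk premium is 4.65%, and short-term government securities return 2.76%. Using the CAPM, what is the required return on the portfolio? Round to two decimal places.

β_Yardley = 0.02315 / 0.02056 = 1.1260
β_Larkin = 0.01208 / 0.02056 = 0.5875
β_Holloway = 0.03779 / 0.02056 = 1.8380
β_Zeller = 0.04117 / 0.02056 = 2.0024
β_P = Σ w_i β_i = 0.18×1.1260 + 0.33×0.5875 + 0.32×1.8380 + 0.17×2.0024 = 1.3251
E(R_P) = R_f + β_P × MRP = 2.76% + 1.3251 × 4.65% = 8.92%

8.92%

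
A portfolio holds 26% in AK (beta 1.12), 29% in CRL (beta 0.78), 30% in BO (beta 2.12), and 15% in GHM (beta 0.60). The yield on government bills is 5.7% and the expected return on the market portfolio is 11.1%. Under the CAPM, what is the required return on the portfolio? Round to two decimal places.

β_P = Σ w_i β_i = 0.26×1.12 + 0.29×0.78 + 0.30×2.12 + 0.15×0.60 = 1.2434
MRP = 11.1% − 5.7% = 5.40%
E(R_P) = R_f + β_P × MRP = 5.7% + 1.2434 × 5.4% = 12.41%

12.41%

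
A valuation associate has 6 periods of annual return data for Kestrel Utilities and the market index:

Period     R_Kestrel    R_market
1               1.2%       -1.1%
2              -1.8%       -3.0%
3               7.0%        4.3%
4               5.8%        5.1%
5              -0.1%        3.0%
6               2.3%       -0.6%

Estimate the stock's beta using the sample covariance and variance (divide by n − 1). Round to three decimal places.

0.805

Mean R_i = (1.2 − 1.8 + 7.0 + 5.8 − 0.1 + 2.3) / 6 = 2.4000%
Mean R_m = (-1.1 − 3.0 + 4.3 + 5.1 + 3.0 − 0.6) / 6 = 1.2833%
Σ(R_i − R̄_i)(R_m − R̄_m) = 43.6000  ⇒  Cov = 43.6000 / 5 = 8.7200
Σ(R_m − R̄_m)² = 54.1883  ⇒  Var(R_m) = 54.1883 / 5 = 10.8377
β = Cov / Var(R_m) = 8.7200 / 10.8377 = 0.8046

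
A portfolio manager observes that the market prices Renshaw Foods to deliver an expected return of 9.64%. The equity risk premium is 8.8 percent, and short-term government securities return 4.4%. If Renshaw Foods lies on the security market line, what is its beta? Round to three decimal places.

0.595

β = (E(R) − R_f) / MRP = (9.64% − 4.4%) / 8.8% = 5.24% / 8.8% = 0.595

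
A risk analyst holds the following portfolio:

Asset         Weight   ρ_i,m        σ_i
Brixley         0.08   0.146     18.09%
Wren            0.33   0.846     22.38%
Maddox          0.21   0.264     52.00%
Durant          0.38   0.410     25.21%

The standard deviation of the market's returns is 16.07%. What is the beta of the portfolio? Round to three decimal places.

0.826

β_Brixley = 0.146 × 18.09% / 16.07% = 0.1644
β_Wren = 0.846 × 22.38% / 16.07% = 1.1782
β_Maddox = 0.264 × 52.00% / 16.07% = 0.8543
β_Durant = 0.410 × 25.21% / 16.07% = 0.6432
β_P = Σ w_i β_i = 0.08×0.1644 + 0.33×1.1782 + 0.21×0.8543 + 0.38×0.6432 = 0.8258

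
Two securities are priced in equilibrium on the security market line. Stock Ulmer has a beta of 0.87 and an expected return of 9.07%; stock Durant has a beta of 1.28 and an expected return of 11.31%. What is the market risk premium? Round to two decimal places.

Both satisfy E(R) = R_f + β·MRP, so the slope of the SML is
MRP = (11.31% − 9.07%) / (1.28 − 0.87) = 2.24% / 0.41 = 5.4634%

5.46%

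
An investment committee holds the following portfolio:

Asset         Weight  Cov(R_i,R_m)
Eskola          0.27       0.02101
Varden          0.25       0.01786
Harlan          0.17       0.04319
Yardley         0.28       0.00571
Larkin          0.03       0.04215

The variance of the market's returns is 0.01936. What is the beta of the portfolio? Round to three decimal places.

β_Eskola = 0.02101 / 0.01936 = 1.0852
β_Varden = 0.01786 / 0.01936 = 0.9225
β_Harlan = 0.04319 / 0.01936 = 2.2309
β_Yardley = 0.00571 / 0.01936 = 0.2949
β_Larkin = 0.04215 / 0.01936 = 2.1772
β_P = Σ w_i β_i = 0.27×1.0852 + 0.25×0.9225 + 0.17×2.2309 + 0.28×0.2949 + 0.03×2.1772 = 1.0508

1.051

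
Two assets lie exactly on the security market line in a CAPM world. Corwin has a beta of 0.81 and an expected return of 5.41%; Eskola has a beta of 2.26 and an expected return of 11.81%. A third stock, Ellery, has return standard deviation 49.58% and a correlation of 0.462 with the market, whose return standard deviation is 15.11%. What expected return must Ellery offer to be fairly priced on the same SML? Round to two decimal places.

8.53%

MRP = (11.81% − 5.41%) / (2.26 − 0.81) = 4.4138%
R_f = 5.41% − 0.81 × 4.4138% = 1.8348%
β_Ellery = ρ·σ_i/σ_m = 0.462 × 49.58 / 15.11 = 1.5159
E(R_Ellery) = R_f + β × MRP = 1.8348% + 1.5159 × 4.4138% = 8.53%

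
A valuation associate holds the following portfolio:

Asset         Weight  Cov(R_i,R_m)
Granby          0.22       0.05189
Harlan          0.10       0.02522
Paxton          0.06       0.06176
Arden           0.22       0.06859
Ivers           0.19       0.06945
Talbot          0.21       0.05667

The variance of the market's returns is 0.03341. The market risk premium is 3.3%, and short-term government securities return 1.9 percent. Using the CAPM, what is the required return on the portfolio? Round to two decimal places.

β_Granby = 0.05189 / 0.03341 = 1.5531
β_Harlan = 0.02522 / 0.03341 = 0.7549
β_Paxton = 0.06176 / 0.03341 = 1.8485
β_Arden = 0.06859 / 0.03341 = 2.0530
β_Ivers = 0.06945 / 0.03341 = 2.0787
β_Talbot = 0.05667 / 0.03341 = 1.6962
β_P = Σ w_i β_i = 0.22×1.5531 + 0.10×0.7549 + 0.06×1.8485 + 0.22×2.0530 + 0.19×2.0787 + 0.21×1.6962 = 1.7309
E(R_P) = R_f + β_P × MRP = 1.9% + 1.7309 × 3.3% = 7.61%

7.61%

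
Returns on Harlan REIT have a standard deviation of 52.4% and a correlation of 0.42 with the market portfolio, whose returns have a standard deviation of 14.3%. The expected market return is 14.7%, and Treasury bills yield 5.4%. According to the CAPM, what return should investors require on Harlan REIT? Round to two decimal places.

19.71%

β = ρ × σ_i / σ_m = 0.42 × 52.4% / 14.3% = 1.5390
MRP = 14.7% − 5.4% = 9.30%
E(R) = 5.4% + 1.5390 × 9.3% = 19.71%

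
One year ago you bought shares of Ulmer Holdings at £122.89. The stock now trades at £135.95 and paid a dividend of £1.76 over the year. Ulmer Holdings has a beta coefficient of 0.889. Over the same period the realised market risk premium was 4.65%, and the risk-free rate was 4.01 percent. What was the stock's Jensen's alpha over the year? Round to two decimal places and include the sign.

Realised HPR = (P1 + D1 − P0) / P0 = (135.95 + 1.76 − 122.89) / 122.89 = 14.82 / 122.89 = 12.0596%
CAPM required = R_f + β·MRP = 4.01% + 0.889 × 4.65% = 8.14385%
α = realised − required = 12.0596% − 8.14385% = +3.92%

+3.92%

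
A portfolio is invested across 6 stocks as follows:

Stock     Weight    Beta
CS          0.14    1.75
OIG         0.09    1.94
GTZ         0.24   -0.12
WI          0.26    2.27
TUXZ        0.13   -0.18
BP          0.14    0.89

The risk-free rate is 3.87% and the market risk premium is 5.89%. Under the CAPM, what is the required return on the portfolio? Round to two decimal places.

β_P = Σ w_i β_i = 0.14×1.75 + 0.09×1.94 + 0.24×-0.12 + 0.26×2.27 + 0.13×-0.18 + 0.14×0.89 = 1.0822
E(R_P) = R_f + β_P × MRP = 3.87% + 1.0822 × 5.89% = 10.24%

10.24%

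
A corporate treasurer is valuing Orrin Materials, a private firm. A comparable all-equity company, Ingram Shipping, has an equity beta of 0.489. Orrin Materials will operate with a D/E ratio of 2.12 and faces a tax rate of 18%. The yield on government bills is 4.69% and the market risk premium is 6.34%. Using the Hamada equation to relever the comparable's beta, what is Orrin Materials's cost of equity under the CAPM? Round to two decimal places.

β_L = β_U × [1 + (1 − t)(D/E)] = 0.489 × [1 + (1 − 0.18) × 2.12]
    = 0.489 × [1 + 0.82 × 2.12] = 0.489 × 2.7384 = 1.3391
E(R) = R_f + β_L × MRP = 4.69% + 1.3391 × 6.34% = 13.18%

13.18%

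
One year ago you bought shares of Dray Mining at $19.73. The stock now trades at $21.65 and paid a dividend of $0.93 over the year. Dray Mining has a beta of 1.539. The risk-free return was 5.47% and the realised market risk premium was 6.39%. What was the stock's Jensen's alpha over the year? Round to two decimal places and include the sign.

Realised HPR = (P1 + D1 − P0) / P0 = (21.65 + 0.93 − 19.73) / 19.73 = 2.85 / 19.73 = 14.4450%
CAPM required = R_f + β·MRP = 5.47% + 1.539 × 6.39% = 15.30421%
α = realised − required = 14.4450% − 15.30421% = -0.86%

-0.86%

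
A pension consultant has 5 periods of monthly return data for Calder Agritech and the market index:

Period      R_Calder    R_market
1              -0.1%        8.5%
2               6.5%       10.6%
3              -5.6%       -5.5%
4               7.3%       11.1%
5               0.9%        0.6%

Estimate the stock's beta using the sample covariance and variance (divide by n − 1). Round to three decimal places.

Mean R_i = (-0.1 + 6.5 − 5.6 + 7.3 + 0.9) / 5 = 1.8000%
Mean R_m = (8.5 + 10.6 − 5.5 + 11.1 + 0.6) / 5 = 5.0600%
Σ(R_i − R̄_i)(R_m − R̄_m) = 134.8800  ⇒  Cov = 134.8800 / 4 = 33.7200
Σ(R_m − R̄_m)² = 210.4120  ⇒  Var(R_m) = 210.4120 / 4 = 52.6030
β = Cov / Var(R_m) = 33.7200 / 52.6030 = 0.6410

0.641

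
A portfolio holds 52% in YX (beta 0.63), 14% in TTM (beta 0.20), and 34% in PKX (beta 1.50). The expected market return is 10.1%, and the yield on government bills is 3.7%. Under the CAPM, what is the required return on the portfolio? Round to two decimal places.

9.24%

β_P = Σ w_i β_i = 0.52×0.63 + 0.14×0.20 + 0.34×1.50 = 0.8656
MRP = 10.1% − 3.7% = 6.40%
E(R_P) = R_f + β_P × MRP = 3.7% + 0.8656 × 6.4% = 9.24%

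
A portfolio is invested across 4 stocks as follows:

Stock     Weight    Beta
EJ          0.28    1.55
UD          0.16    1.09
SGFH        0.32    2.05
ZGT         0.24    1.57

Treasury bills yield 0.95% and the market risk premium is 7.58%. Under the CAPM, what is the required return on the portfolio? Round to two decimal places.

β_P = Σ w_i β_i = 0.28×1.55 + 0.16×1.09 + 0.32×2.05 + 0.24×1.57 = 1.6412
E(R_P) = R_f + β_P × MRP = 0.95% + 1.6412 × 7.58% = 13.39%

13.39%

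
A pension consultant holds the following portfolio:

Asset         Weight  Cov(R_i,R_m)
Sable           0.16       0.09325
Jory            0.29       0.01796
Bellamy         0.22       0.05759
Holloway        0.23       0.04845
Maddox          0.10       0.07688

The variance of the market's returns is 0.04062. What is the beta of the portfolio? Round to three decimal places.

1.271

β_Sable = 0.09325 / 0.04062 = 2.2957
β_Jory = 0.01796 / 0.04062 = 0.4421
β_Bellamy = 0.05759 / 0.04062 = 1.4178
β_Holloway = 0.04845 / 0.04062 = 1.1928
β_Maddox = 0.07688 / 0.04062 = 1.8927
β_P = Σ w_i β_i = 0.16×2.2957 + 0.29×0.4421 + 0.22×1.4178 + 0.23×1.1928 + 0.10×1.8927 = 1.2711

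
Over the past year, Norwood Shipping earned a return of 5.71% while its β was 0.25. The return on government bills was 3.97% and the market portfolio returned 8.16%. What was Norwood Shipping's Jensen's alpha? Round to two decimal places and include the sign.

+0.69%

Market excess return = 8.16% − 3.97% = 4.19%
CAPM benchmark = R_f + β(R_m − R_f) = 3.97% + 0.25 × 4.19% = 5.0175%
α = actual − benchmark = 5.71% − 5.0175% = +0.69%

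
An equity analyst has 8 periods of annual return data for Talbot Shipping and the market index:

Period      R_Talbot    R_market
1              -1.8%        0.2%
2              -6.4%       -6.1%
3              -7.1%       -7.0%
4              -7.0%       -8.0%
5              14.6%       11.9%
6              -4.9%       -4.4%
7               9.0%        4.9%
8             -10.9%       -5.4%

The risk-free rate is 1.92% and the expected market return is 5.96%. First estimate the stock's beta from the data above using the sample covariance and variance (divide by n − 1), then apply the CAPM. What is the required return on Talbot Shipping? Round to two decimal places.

Mean R_i = (-1.8 − 6.4 − 7.1 − 7.0 + 14.6 − 4.9 + 9.0 − 10.9) / 8 = -1.8125%
Mean R_m = (0.2 − 6.1 − 7.0 − 8.0 + 11.9 − 4.4 + 4.9 − 5.4) / 8 = -1.7375%
Σ(R_i − R̄_i)(R_m − R̄_m) = 417.4463  ⇒  Cov = 417.4463 / 7 = 59.6352
Σ(R_m − R̄_m)² = 340.2388  ⇒  Var(R_m) = 340.2388 / 7 = 48.6055
β = Cov / Var(R_m) = 59.6352 / 48.6055 = 1.2269
MRP = 5.96% − 1.92% = 4.04%
E(R) = R_f + β × MRP = 1.92% + 1.2269 × 4.04% = 6.88%

6.88%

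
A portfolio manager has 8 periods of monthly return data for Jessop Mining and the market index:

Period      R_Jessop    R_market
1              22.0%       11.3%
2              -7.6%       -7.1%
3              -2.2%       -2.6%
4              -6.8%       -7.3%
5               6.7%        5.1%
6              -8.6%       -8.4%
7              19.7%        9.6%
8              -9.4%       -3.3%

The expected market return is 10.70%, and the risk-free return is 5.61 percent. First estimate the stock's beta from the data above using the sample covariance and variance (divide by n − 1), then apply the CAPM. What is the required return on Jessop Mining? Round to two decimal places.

Mean R_i = (22.0 − 7.6 − 2.2 − 6.8 + 6.7 − 8.6 + 19.7 − 9.4) / 8 = 1.7250%
Mean R_m = (11.3 − 7.1 − 2.6 − 7.3 + 5.1 − 8.4 + 9.6 − 3.3) / 8 = -0.3375%
Σ(R_i − R̄_i)(R_m − R̄_m) = 689.1275  ⇒  Cov = 689.1275 / 7 = 98.4468
Σ(R_m − R̄_m)² = 436.8588  ⇒  Var(R_m) = 436.8588 / 7 = 62.4084
β = Cov / Var(R_m) = 98.4468 / 62.4084 = 1.5775
MRP = 10.70% − 5.61% = 5.09%
E(R) = R_f + β × MRP = 5.61% + 1.5775 × 5.09% = 13.64%

13.64%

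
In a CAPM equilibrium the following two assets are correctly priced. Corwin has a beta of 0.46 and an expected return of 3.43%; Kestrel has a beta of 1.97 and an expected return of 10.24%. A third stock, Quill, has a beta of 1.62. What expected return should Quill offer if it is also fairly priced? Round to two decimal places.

MRP (SML slope) = (10.24% − 3.43%) / (1.97 − 0.46) = 6.81% / 1.51 = 4.5099%
R_f (intercept) = 3.43% − 0.46 × 4.5099% = 1.3554%
E(R_Quill) = R_f + β × MRP = 1.3554% + 1.62 × 4.5099% = 8.66%

8.66%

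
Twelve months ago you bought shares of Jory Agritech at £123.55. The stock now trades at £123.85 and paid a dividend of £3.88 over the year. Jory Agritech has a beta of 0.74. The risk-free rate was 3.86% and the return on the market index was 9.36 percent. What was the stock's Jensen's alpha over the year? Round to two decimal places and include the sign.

Realised HPR = (P1 + D1 − P0) / P0 = (123.85 + 3.88 − 123.55) / 123.55 = 4.18 / 123.55 = 3.3832%
MRP = 9.36% − 3.86% = 5.50%
CAPM required = R_f + β·MRP = 3.86% + 0.74 × 5.50% = 7.9300%
α = realised − required = 3.3832% − 7.9300% = -4.55%

-4.55%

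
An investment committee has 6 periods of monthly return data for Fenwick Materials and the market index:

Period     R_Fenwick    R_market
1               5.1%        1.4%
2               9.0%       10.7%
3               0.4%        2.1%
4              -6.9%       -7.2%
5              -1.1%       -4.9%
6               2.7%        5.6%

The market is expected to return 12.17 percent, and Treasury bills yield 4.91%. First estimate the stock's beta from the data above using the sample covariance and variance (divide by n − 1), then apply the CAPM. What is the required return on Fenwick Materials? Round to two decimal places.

Mean R_i = (5.1 + 9.0 + 0.4 − 6.9 − 1.1 + 2.7) / 6 = 1.5333%
Mean R_m = (1.4 + 10.7 + 2.1 − 7.2 − 4.9 + 5.6) / 6 = 1.2833%
Σ(R_i − R̄_i)(R_m − R̄_m) = 162.6633  ⇒  Cov = 162.6633 / 5 = 32.5327
Σ(R_m − R̄_m)² = 218.1883  ⇒  Var(R_m) = 218.1883 / 5 = 43.6377
β = Cov / Var(R_m) = 32.5327 / 43.6377 = 0.7455
MRP = 12.17% − 4.91% = 7.26%
E(R) = R_f + β × MRP = 4.91% + 0.7455 × 7.26% = 10.32%

10.32%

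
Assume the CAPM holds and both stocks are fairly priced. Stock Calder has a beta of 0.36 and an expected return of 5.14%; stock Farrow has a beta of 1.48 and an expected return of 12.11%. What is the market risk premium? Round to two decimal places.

6.22%

Both satisfy E(R) = R_f + β·MRP, so the slope of the SML is
MRP = (12.11% − 5.14%) / (1.48 − 0.36) = 6.97% / 1.12 = 6.2232%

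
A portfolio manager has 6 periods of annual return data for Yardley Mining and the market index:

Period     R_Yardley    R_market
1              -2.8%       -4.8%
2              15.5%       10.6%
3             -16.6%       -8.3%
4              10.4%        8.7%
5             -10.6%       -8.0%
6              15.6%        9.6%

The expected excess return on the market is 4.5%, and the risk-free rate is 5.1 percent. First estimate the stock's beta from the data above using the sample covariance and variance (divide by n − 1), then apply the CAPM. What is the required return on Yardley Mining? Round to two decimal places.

Mean R_i = (-2.8 + 15.5 − 16.6 + 10.4 − 10.6 + 15.6) / 6 = 1.9167%
Mean R_m = (-4.8 + 10.6 − 8.3 + 8.7 − 8.0 + 9.6) / 6 = 1.3000%
Σ(R_i − R̄_i)(R_m − R̄_m) = 625.6100  ⇒  Cov = 625.6100 / 5 = 125.1220
Σ(R_m − R̄_m)² = 426.0000  ⇒  Var(R_m) = 426.0000 / 5 = 85.2000
β = Cov / Var(R_m) = 125.1220 / 85.2000 = 1.4686
E(R) = R_f + β × MRP = 5.1% + 1.4686 × 4.5% = 11.71%

11.71%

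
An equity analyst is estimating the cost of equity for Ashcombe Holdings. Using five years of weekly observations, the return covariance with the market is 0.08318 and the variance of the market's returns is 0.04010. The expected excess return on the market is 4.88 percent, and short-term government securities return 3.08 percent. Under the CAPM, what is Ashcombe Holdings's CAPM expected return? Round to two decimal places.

β = Cov(R_i, R_m) / Var(R_m) = 0.08318 / 0.04010 = 2.0743
E(R) = R_f + β × MRP = 3.08% + 2.0743 × 4.88% = 13.20%

13.20%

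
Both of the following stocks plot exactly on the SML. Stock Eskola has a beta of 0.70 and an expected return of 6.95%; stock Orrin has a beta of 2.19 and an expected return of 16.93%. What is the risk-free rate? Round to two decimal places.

Both satisfy E(R) = R_f + β·MRP, so the slope of the SML is
MRP = (16.93% − 6.95%) / (2.19 − 0.70) = 9.98% / 1.49 = 6.6980%
R_f = E(R_Eskola) − β_Eskola·MRP = 6.95% − 0.70 × 6.6980% = 2.2614%

2.26%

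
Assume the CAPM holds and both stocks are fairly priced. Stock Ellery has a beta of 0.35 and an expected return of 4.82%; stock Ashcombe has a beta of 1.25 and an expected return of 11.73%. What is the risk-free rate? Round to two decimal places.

Both satisfy E(R) = R_f + β·MRP, so the slope of the SML is
MRP = (11.73% − 4.82%) / (1.25 − 0.35) = 6.91% / 0.90 = 7.6778%
R_f = E(R_Ellery) − β_Ellery·MRP = 4.82% − 0.35 × 7.6778% = 2.1328%

2.13%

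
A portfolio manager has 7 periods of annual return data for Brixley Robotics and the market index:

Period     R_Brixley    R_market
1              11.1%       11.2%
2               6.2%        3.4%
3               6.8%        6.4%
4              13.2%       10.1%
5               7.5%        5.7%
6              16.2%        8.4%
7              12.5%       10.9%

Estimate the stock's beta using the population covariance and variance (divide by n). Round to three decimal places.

Mean R_i = (11.1 + 6.2 + 6.8 + 13.2 + 7.5 + 16.2 + 12.5) / 7 = 10.5000%
Mean R_m = (11.2 + 3.4 + 6.4 + 10.1 + 5.7 + 8.4 + 10.9) / 7 = 8.0143%
Σ(R_i − R̄_i)(R_m − R̄_m) = 48.2700  ⇒  Cov = 48.2700 / 7 = 6.8957
Σ(R_m − R̄_m)² = 52.2286  ⇒  Var(R_m) = 52.2286 / 7 = 7.4612
β = Cov / Var(R_m) = 6.8957 / 7.4612 = 0.9242

0.924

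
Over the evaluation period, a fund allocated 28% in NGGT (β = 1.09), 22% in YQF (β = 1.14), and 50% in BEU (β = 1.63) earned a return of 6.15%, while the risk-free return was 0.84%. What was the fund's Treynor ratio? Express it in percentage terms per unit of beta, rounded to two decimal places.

3.87%

β_P = 0.28×1.09 + 0.22×1.14 + 0.50×1.63 = 1.3710
Treynor = (R_P − R_f) / β_P = (6.15% − 0.84%) / 1.3710 = 5.31% / 1.3710 = 3.87%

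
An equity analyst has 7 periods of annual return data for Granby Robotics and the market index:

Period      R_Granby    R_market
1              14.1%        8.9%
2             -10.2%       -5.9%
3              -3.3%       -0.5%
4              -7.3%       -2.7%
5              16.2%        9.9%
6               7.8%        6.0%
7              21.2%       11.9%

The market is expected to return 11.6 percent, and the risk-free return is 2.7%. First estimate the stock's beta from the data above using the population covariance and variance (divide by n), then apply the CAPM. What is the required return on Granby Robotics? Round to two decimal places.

Mean R_i = (14.1 − 10.2 − 3.3 − 7.3 + 16.2 + 7.8 + 21.2) / 7 = 5.5000%
Mean R_m = (8.9 − 5.9 − 0.5 − 2.7 + 9.9 + 6.0 + 11.9) / 7 = 3.9429%
Σ(R_i − R̄_i)(R_m − R̄_m) = 514.6900  ⇒  Cov = 514.6900 / 7 = 73.5271
Σ(R_m − R̄_m)² = 288.3571  ⇒  Var(R_m) = 288.3571 / 7 = 41.1939
β = Cov / Var(R_m) = 73.5271 / 41.1939 = 1.7849
MRP = 11.6% − 2.7% = 8.90%
E(R) = R_f + β × MRP = 2.7% + 1.7849 × 8.9% = 18.59%

18.59%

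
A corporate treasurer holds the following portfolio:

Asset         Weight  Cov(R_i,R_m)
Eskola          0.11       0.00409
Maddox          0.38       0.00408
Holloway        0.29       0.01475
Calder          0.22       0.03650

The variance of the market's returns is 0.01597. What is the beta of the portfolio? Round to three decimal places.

β_Eskola = 0.00409 / 0.01597 = 0.2561
β_Maddox = 0.00408 / 0.01597 = 0.2555
β_Holloway = 0.01475 / 0.01597 = 0.9236
β_Calder = 0.03650 / 0.01597 = 2.2855
β_P = Σ w_i β_i = 0.11×0.2561 + 0.38×0.2555 + 0.29×0.9236 + 0.22×2.2855 = 0.8959

0.896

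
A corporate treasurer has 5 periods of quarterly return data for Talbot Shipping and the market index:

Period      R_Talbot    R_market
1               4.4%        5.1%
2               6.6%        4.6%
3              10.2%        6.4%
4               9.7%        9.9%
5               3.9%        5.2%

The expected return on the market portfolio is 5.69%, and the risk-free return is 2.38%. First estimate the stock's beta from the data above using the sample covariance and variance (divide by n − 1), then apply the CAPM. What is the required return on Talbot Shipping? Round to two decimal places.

5.47%

Mean R_i = (4.4 + 6.6 + 10.2 + 9.7 + 3.9) / 5 = 6.9600%
Mean R_m = (5.1 + 4.6 + 6.4 + 9.9 + 5.2) / 5 = 6.2400%
Σ(R_i − R̄_i)(R_m − R̄_m) = 17.2380  ⇒  Cov = 17.2380 / 4 = 4.3095
Σ(R_m − R̄_m)² = 18.4920  ⇒  Var(R_m) = 18.4920 / 4 = 4.6230
β = Cov / Var(R_m) = 4.3095 / 4.6230 = 0.9322
MRP = 5.69% − 2.38% = 3.31%
E(R) = R_f + β × MRP = 2.38% + 0.9322 × 3.31% = 5.47%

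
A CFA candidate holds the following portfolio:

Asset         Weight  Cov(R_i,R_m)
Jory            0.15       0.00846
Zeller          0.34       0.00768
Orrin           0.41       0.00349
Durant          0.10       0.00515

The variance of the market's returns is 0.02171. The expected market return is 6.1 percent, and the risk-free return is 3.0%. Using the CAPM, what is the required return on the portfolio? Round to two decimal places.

3.83%

β_Jory = 0.00846 / 0.02171 = 0.3897
β_Zeller = 0.00768 / 0.02171 = 0.3538
β_Orrin = 0.00349 / 0.02171 = 0.1608
β_Durant = 0.00515 / 0.02171 = 0.2372
β_P = Σ w_i β_i = 0.15×0.3897 + 0.34×0.3538 + 0.41×0.1608 + 0.10×0.2372 = 0.2684
MRP = 6.1% − 3.0% = 3.10%
E(R_P) = R_f + β_P × MRP = 3.0% + 0.2684 × 3.1% = 3.83%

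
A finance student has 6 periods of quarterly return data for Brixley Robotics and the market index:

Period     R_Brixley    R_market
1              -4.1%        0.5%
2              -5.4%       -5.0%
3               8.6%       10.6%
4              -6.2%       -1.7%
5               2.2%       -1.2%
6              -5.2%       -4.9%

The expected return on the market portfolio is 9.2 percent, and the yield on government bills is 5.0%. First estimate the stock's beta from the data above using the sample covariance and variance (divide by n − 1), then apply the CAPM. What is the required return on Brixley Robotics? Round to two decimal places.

Mean R_i = (-4.1 − 5.4 + 8.6 − 6.2 + 2.2 − 5.2) / 6 = -1.6833%
Mean R_m = (0.5 − 5.0 + 10.6 − 1.7 − 1.2 − 4.9) / 6 = -0.2833%
Σ(R_i − R̄_i)(R_m − R̄_m) = 146.6283  ⇒  Cov = 146.6283 / 5 = 29.3257
Σ(R_m − R̄_m)² = 165.4683  ⇒  Var(R_m) = 165.4683 / 5 = 33.0937
β = Cov / Var(R_m) = 29.3257 / 33.0937 = 0.8861
MRP = 9.2% − 5.0% = 4.20%
E(R) = R_f + β × MRP = 5.0% + 0.8861 × 4.2% = 8.72%

8.72%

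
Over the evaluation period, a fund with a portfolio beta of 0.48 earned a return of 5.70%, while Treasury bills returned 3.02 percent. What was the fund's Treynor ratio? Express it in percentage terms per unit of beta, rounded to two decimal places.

5.58%

Treynor = (R_P − R_f) / β_P = (5.70% − 3.02%) / 0.4800 = 2.68% / 0.4800 = 5.58%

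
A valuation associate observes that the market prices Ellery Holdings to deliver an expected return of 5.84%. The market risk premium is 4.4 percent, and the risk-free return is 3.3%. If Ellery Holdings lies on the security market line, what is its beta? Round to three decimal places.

β = (E(R) − R_f) / MRP = (5.84% − 3.3%) / 4.4% = 2.54% / 4.4% = 0.577

0.577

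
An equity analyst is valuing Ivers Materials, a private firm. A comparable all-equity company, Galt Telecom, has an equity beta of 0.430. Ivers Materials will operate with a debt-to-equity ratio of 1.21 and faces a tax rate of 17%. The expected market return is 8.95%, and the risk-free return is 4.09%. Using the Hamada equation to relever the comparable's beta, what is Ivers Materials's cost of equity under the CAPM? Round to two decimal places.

8.28%

β_L = β_U × [1 + (1 − t)(D/E)] = 0.430 × [1 + (1 − 0.17) × 1.21]
    = 0.430 × [1 + 0.83 × 1.21] = 0.430 × 2.0043 = 0.8618
MRP = 8.95% − 4.09% = 4.86%
E(R) = R_f + β_L × MRP = 4.09% + 0.8618 × 4.86% = 8.28%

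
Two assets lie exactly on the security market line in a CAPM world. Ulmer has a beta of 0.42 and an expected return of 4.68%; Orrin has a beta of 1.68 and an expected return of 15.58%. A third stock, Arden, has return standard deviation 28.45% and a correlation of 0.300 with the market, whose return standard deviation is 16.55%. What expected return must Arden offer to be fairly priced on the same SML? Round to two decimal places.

MRP = (15.58% − 4.68%) / (1.68 − 0.42) = 8.6508%
R_f = 4.68% − 0.42 × 8.6508% = 1.0467%
β_Arden = ρ·σ_i/σ_m = 0.300 × 28.45 / 16.55 = 0.5157
E(R_Arden) = R_f + β × MRP = 1.0467% + 0.5157 × 8.6508% = 5.51%

5.51%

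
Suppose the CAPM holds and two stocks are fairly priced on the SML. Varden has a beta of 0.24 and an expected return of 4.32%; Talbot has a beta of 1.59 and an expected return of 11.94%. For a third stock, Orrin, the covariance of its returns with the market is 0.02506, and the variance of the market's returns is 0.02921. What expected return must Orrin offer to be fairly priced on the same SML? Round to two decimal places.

MRP = (11.94% − 4.32%) / (1.59 − 0.24) = 5.6444%
R_f = 4.32% − 0.24 × 5.6444% = 2.9653%
β_Orrin = Cov / Var(R_m) = 0.02506 / 0.02921 = 0.8579
E(R_Orrin) = R_f + β × MRP = 2.9653% + 0.8579 × 5.6444% = 7.81%

7.81%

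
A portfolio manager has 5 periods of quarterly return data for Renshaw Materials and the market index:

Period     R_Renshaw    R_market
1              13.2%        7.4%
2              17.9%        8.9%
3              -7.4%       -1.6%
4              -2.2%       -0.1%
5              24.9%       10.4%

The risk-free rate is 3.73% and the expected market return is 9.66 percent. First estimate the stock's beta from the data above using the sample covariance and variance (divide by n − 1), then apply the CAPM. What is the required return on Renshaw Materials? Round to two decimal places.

Mean R_i = (13.2 + 17.9 − 7.4 − 2.2 + 24.9) / 5 = 9.2800%
Mean R_m = (7.4 + 8.9 − 1.6 − 0.1 + 10.4) / 5 = 5.0000%
Σ(R_i − R̄_i)(R_m − R̄_m) = 296.0100  ⇒  Cov = 296.0100 / 4 = 74.0025
Σ(R_m − R̄_m)² = 119.7000  ⇒  Var(R_m) = 119.7000 / 4 = 29.9250
β = Cov / Var(R_m) = 74.0025 / 29.9250 = 2.4729
MRP = 9.66% − 3.73% = 5.93%
E(R) = R_f + β × MRP = 3.73% + 2.4729 × 5.93% = 18.39%

18.39%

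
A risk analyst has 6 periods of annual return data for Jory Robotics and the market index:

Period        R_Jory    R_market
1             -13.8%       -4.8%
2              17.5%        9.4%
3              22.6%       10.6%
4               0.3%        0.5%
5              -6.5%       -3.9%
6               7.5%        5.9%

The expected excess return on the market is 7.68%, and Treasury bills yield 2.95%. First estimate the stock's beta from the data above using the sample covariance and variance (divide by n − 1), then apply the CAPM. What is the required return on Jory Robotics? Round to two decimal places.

18.83%

Mean R_i = (-13.8 + 17.5 + 22.6 + 0.3 − 6.5 + 7.5) / 6 = 4.6000%
Mean R_m = (-4.8 + 9.4 + 10.6 + 0.5 − 3.9 + 5.9) / 6 = 2.9500%
Σ(R_i − R̄_i)(R_m − R̄_m) = 458.6300  ⇒  Cov = 458.6300 / 5 = 91.7260
Σ(R_m − R̄_m)² = 221.8150  ⇒  Var(R_m) = 221.8150 / 5 = 44.3630
β = Cov / Var(R_m) = 91.7260 / 44.3630 = 2.0676
E(R) = R_f + β × MRP = 2.95% + 2.0676 × 7.68% = 18.83%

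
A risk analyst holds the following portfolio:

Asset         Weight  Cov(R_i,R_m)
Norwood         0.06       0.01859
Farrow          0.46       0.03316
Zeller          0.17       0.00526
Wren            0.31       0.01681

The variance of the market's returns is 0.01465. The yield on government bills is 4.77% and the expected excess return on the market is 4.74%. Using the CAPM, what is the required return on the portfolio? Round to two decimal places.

12.04%

β_Norwood = 0.01859 / 0.01465 = 1.2689
β_Farrow = 0.03316 / 0.01465 = 2.2635
β_Zeller = 0.00526 / 0.01465 = 0.3590
β_Wren = 0.01681 / 0.01465 = 1.1474
β_P = Σ w_i β_i = 0.06×1.2689 + 0.46×2.2635 + 0.17×0.3590 + 0.31×1.1474 = 1.5341
E(R_P) = R_f + β_P × MRP = 4.77% + 1.5341 × 4.74% = 12.04%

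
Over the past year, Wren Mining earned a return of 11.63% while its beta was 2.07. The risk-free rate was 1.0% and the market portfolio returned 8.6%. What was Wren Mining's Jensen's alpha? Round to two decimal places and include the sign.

Market excess return = 8.6% − 1.0% = 7.60%
CAPM benchmark = R_f + β(R_m − R_f) = 1.0% + 2.07 × 7.6% = 16.7320%
α = actual − benchmark = 11.63% − 16.7320% = -5.10%

-5.10%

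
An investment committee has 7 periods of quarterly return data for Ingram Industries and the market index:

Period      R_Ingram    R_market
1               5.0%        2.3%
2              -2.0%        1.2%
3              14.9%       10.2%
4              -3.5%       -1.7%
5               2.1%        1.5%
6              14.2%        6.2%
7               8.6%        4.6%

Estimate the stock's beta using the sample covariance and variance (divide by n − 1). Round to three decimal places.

Mean R_i = (5.0 − 2.0 + 14.9 − 3.5 + 2.1 + 14.2 + 8.6) / 7 = 5.6143%
Mean R_m = (2.3 + 1.2 + 10.2 − 1.7 + 1.5 + 6.2 + 4.6) / 7 = 3.4714%
Σ(R_i − R̄_i)(R_m − R̄_m) = 161.3529  ⇒  Cov = 161.3529 / 6 = 26.8922
Σ(R_m − R̄_m)² = 91.1543  ⇒  Var(R_m) = 91.1543 / 6 = 15.1924
β = Cov / Var(R_m) = 26.8922 / 15.1924 = 1.7701

1.770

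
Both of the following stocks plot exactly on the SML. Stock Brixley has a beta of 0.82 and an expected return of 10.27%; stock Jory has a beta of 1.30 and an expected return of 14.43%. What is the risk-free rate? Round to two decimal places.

3.16%

Both satisfy E(R) = R_f + β·MRP, so the slope of the SML is
MRP = (14.43% − 10.27%) / (1.30 − 0.82) = 4.16% / 0.48 = 8.6667%
R_f = E(R_Brixley) − β_Brixley·MRP = 10.27% − 0.82 × 8.6667% = 3.1633%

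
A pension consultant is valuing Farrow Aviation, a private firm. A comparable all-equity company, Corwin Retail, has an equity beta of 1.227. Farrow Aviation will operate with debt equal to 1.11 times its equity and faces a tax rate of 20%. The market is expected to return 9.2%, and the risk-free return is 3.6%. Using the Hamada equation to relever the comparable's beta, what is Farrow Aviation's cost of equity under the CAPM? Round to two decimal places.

16.57%

β_L = β_U × [1 + (1 − t)(D/E)] = 1.227 × [1 + (1 − 0.20) × 1.11]
    = 1.227 × [1 + 0.80 × 1.11] = 1.227 × 1.8880 = 2.3166
MRP = 9.2% − 3.6% = 5.60%
E(R) = R_f + β_L × MRP = 3.6% + 2.3166 × 5.6% = 16.57%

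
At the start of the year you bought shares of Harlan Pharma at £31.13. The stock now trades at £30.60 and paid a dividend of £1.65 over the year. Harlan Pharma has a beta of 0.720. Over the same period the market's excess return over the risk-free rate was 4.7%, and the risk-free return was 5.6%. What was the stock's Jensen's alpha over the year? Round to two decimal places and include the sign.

-5.39%

Realised HPR = (P1 + D1 − P0) / P0 = (30.60 + 1.65 − 31.13) / 31.13 = 1.12 / 31.13 = 3.5978%
CAPM required = R_f + β·MRP = 5.6% + 0.720 × 4.7% = 8.9840%
α = realised − required = 3.5978% − 8.9840% = -5.39%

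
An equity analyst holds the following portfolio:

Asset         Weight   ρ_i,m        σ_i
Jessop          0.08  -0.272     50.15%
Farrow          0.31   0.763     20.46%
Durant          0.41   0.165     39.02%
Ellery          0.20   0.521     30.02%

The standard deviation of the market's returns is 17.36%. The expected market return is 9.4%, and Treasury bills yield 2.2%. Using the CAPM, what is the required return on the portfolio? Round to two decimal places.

β_Jessop = -0.272 × 50.15% / 17.36% = -0.7858
β_Farrow = 0.763 × 20.46% / 17.36% = 0.8993
β_Durant = 0.165 × 39.02% / 17.36% = 0.3709
β_Ellery = 0.521 × 30.02% / 17.36% = 0.9009
β_P = Σ w_i β_i = 0.08×-0.7858 + 0.31×0.8993 + 0.41×0.3709 + 0.20×0.9009 = 0.5482
MRP = 9.4% − 2.2% = 7.20%
E(R_P) = R_f + β_P × MRP = 2.2% + 0.5482 × 7.2% = 6.15%

6.15%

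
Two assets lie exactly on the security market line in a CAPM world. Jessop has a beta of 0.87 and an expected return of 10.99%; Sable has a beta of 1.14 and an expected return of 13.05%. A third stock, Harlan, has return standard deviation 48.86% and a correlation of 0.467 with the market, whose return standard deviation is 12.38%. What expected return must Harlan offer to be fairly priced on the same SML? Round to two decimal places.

18.41%

MRP = (13.05% − 10.99%) / (1.14 − 0.87) = 7.6296%
R_f = 10.99% − 0.87 × 7.6296% = 4.3522%
β_Harlan = ρ·σ_i/σ_m = 0.467 × 48.86 / 12.38 = 1.8431
E(R_Harlan) = R_f + β × MRP = 4.3522% + 1.8431 × 7.6296% = 18.41%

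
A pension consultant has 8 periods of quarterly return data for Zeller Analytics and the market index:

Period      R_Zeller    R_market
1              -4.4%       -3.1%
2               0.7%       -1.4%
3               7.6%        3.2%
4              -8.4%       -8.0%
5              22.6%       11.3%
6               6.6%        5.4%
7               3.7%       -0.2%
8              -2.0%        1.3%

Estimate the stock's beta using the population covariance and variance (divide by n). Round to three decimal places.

1.546

Mean R_i = (-4.4 + 0.7 + 7.6 − 8.4 + 22.6 + 6.6 + 3.7 − 2.0) / 8 = 3.3000%
Mean R_m = (-3.1 − 1.4 + 3.2 − 8.0 + 11.3 + 5.4 − 0.2 + 1.3) / 8 = 1.0625%
Σ(R_i − R̄_i)(R_m − R̄_m) = 363.8100  ⇒  Cov = 363.8100 / 8 = 45.4763
Σ(R_m − R̄_m)² = 235.3588  ⇒  Var(R_m) = 235.3588 / 8 = 29.4199
β = Cov / Var(R_m) = 45.4763 / 29.4199 = 1.5458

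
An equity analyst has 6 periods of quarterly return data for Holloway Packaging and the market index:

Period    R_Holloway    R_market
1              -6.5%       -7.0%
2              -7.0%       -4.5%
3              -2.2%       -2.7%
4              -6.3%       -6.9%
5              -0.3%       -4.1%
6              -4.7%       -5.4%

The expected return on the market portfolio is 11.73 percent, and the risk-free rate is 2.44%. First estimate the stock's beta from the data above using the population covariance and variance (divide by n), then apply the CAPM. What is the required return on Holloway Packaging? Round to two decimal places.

12.56%

Mean R_i = (-6.5 − 7.0 − 2.2 − 6.3 − 0.3 − 4.7) / 6 = -4.5000%
Mean R_m = (-7.0 − 4.5 − 2.7 − 6.9 − 4.1 − 5.4) / 6 = -5.1000%
Σ(R_i − R̄_i)(R_m − R̄_m) = 15.3200  ⇒  Cov = 15.3200 / 6 = 2.5533
Σ(R_m − R̄_m)² = 14.0600  ⇒  Var(R_m) = 14.0600 / 6 = 2.3433
β = Cov / Var(R_m) = 2.5533 / 2.3433 = 1.0896
MRP = 11.73% − 2.44% = 9.29%
E(R) = R_f + β × MRP = 2.44% + 1.0896 × 9.29% = 12.56%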